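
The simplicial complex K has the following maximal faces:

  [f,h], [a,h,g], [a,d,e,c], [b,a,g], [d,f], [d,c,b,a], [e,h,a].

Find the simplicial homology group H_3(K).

Take the total order a < b < c < d < e < f < g < h on the vertex set. Then K (dimension 3) consists of the simplices:

  0-simplices (8): a, b, c, d, e, f, g, h
  1-simplices (16): ab, ac, ad, ae, ag, ah, bc, bd, bg, cd, ce, de, df, eh, fh, gh
  2-simplices (10): abc, abd, abg, acd, ace, ade, aeh, agh, bcd, cde
  3-simplices (2): abcd, acde

so the chain groups are C_0 ≅ Z^8, C_1 ≅ Z^16, C_2 ≅ Z^10, C_3 ≅ Z^2.

∂_1: C_1 → C_0 sends each edge [p,q] (with p < q) to q − p. For instance
  ∂ce = e − c.
The 8×16 boundary matrix has rank 7 and Smith normal form diag(1,1,1,1,1,1,1).

The boundary map ∂_2: C_2 → C_1 acts by ∂[p,q,r] = [q,r] − [p,r] + [p,q]. For instance
  ∂abd = bd − ad + ab,
  ∂cde = de − ce + cd.
This gives a 16×10 integer matrix of rank 8; reducing to Smith normal form yields diagonal entries (1,1,1,1,1,1,1,1).

∂_3: C_3 → C_2 sends each 3-simplex σ to the alternating sum Σ_i (−1)^i (σ with its i-th vertex removed). For instance
  ∂abcd = bcd − acd + abd − abc,
  ∂acde = cde − ade + ace − acd.
The 10×2 boundary matrix has rank 2 and Smith normal form diag(1,1).

Now H_k = ker ∂_k / im ∂_{k+1}, so:

  H_3: rank ker ∂_3 − rank ∂_4 = (2 − 2) − 0 = 0, and there is no ∂_4, so H_3 ≅ 0.

H_3 = 0.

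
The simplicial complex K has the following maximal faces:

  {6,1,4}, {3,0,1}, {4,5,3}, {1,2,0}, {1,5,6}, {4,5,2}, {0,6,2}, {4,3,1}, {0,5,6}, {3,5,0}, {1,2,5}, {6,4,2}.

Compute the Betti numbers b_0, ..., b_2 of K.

K has 7 vertices, 18 edges, 12 triangles.
rank ∂_0 = 0, rank ∂_1 = 6 ⇒ b_0 = 7 − 0 − 6 = 1; all invariant factors of ∂_1 are 1 so no torsion. So H_0 ≅ Z.
rank ∂_1 = 6, rank ∂_2 = 12 ⇒ b_1 = 18 − 6 − 12 = 0; ∂_2 has invariant factor(s) [2] giving torsion. So H_1 ≅ Z/2.
rank ∂_2 = 12, rank ∂_3 = 0 ⇒ b_2 = 12 − 12 − 0 = 0. So H_2 ≅ 0.

b_0 = 1, b_1 = 0, b_2 = 0.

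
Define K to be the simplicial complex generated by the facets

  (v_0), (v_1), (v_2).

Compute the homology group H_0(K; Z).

Fix the vertex order v_0 < v_1 < v_2 and write every simplex with vertices in increasing order. Then dim K = 0 and the simplices of K are:

  0-simplices (3): [v_0], [v_1], [v_2]

giving chain groups C_0 ≅ Z^3.

Computing H_k = (kernel of ∂_k) / (image of ∂_{k+1}):

  H_0: rank C_0 − rank ∂_1 = 3 − 0 = 3, and there is no ∂_1, so H_0 ≅ Z^3.

(K is a triangulation of a set of 3 points.)

H_0 ≅ Z^3.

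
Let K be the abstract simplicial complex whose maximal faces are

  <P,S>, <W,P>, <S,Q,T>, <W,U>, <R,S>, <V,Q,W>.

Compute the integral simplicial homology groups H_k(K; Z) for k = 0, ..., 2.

Fix the vertex order P < Q < R < S < T < U < V < W and write every simplex with vertices in increasing order. Then dim K = 2 and the simplices of K are:

  0-simplices (8): P, Q, R, S, T, U, V, W
  1-simplices (10): PS, PW, QS, QT, QV, QW, RS, ST, UW, VW
  2-simplices (2): QST, QVW

so the chain groups are C_0 ≅ Z^8, C_1 ≅ Z^10, C_2 ≅ Z^2.

∂_1: C_1 → C_0 sends each edge [p,q] (with p < q) to q − p. For instance
  ∂UW = W − U.
The 8×10 boundary matrix has rank 7 and Smith normal form diag(1,1,1,1,1,1,1).

Boundary ∂_2: C_2 → C_1 maps a triangle to the signed sum of its edges. For instance
  ∂QVW = VW − QW + QV,
  ∂QST = ST − QT + QS.
The 10×2 boundary matrix has rank 2 and Smith normal form diag(1,1).

Now H_k = ker ∂_k / im ∂_{k+1}, so:

  H_0: rank C_0 − rank ∂_1 = 8 − 7 = 1, and the invariant factors of ∂_1 are all 1, so H_0 ≅ Z.
  H_1: rank ker ∂_1 − rank ∂_2 = (10 − 7) − 2 = 1, and the invariant factors of ∂_2 are all 1, so H_1 ≅ Z.
  H_2: rank ker ∂_2 − rank ∂_3 = (2 − 2) − 0 = 0, and there is no ∂_3, so H_2 ≅ 0.

As a check, the Euler characteristic is 8 − 10 + 2 = 0, which agrees with 1 − 1 + 0 = 0.

H_0 ≅ Z,  H_1 ≅ Z,  H_2 = 0.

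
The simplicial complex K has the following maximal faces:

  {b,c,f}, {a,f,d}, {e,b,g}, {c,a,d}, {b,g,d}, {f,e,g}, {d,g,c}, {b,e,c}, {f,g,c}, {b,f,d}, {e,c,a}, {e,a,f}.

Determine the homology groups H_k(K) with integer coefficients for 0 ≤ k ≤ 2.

Take the total order a < b < c < d < e < f < g on the vertex set. Then K (dimension 2) consists of the simplices:

  0-simplices (7): a, b, c, d, e, f, g
  1-simplices (18): ac, ad, ae, af, bc, bd, be, bf, bg, cd, ce, cf, cg, df, dg, ef, eg, fg
  2-simplices (12): acd, ace, adf, aef, bce, bcf, bdf, bdg, beg, cdg, cfg, efg

Hence C_0 ≅ Z^7, C_1 ≅ Z^18, C_2 ≅ Z^12.

∂_1: C_1 → C_0 maps an edge to its endpoints' difference, ∂[p,q] = q − p.
The resulting 7×18 matrix has rank 6, and its Smith normal form has invariant factors (1,1,1,1,1,1).

The boundary map ∂_2: C_2 → C_1 acts by ∂[p,q,r] = [q,r] − [p,r] + [p,q]. For instance
  ∂adf = df − af + ad,
  ∂bdf = df − bf + bd.
This gives a 18×12 integer matrix of rank 12; reducing to Smith normal form yields diagonal entries (1,1,1,1,1,1,1,1,1,1,1,2).

Computing H_k = (kernel of ∂_k) / (image of ∂_{k+1}):

  H_0: rank C_0 − rank ∂_1 = 7 − 6 = 1, and the invariant factors of ∂_1 are all 1, so H_0 ≅ Z.
  H_1: rank ker ∂_1 − rank ∂_2 = (18 − 6) − 12 = 0, and ∂_2 has invariant factor 2 > 1, so H_1 ≅ Z/2Z.
  H_2: rank ker ∂_2 − rank ∂_3 = (12 − 12) − 0 = 0, and there is no ∂_3, so H_2 ≅ 0.

As a check, the Euler characteristic is 7 − 18 + 12 = 1, which agrees with 1 − 0 + 0 = 1.

H_0 = Z,  H_1 = Z/2Z,  H_2 = 0.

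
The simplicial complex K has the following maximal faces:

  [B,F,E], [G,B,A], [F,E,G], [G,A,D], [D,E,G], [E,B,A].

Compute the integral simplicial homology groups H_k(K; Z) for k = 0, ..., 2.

H_0 = Z,  H_1 = Z,  H_2 = 0.

Order the vertices as A < B < D < E < F < G. Listing each simplex with vertices in this order, K has dimension 2 with simplices:

  0-simplices (6): A, B, D, E, F, G
  1-simplices (12): AB, AD, AE, AG, BE, BF, BG, DE, DG, EF, EG, FG
  2-simplices (6): ABE, ABG, ADG, BEF, DEG, EFG

so the chain groups are C_0 ≅ Z^6, C_1 ≅ Z^12, C_2 ≅ Z^6.

∂_1: C_1 → C_0 sends each edge [p,q] (with p < q) to q − p.
As a 6×12 matrix over Z this has rank 5, with invariant factors (1,1,1,1,1).

Boundary ∂_2: C_2 → C_1 acts by ∂[p,q,r] = [q,r] − [p,r] + [p,q]. For instance
  ∂DEG = EG − DG + DE,
  ∂ADG = DG − AG + AD.
The 12×6 boundary matrix has rank 6 and Smith normal form diag(1,1,1,1,1,1).

From H_k ≅ ker(∂_k) / im(∂_{k+1}) we obtain:

  H_0: rank C_0 − rank ∂_1 = 6 − 5 = 1, and the invariant factors of ∂_1 are all 1, so H_0 ≅ Z.
  H_1: rank ker ∂_1 − rank ∂_2 = (12 − 5) − 6 = 1, and the invariant factors of ∂_2 are all 1, so H_1 ≅ Z.
  H_2: rank ker ∂_2 − rank ∂_3 = (6 − 6) − 0 = 0, and there is no ∂_3, so H_2 ≅ 0.

As a check, the Euler characteristic is 6 − 12 + 6 = 0, which agrees with 1 − 1 + 0 = 0.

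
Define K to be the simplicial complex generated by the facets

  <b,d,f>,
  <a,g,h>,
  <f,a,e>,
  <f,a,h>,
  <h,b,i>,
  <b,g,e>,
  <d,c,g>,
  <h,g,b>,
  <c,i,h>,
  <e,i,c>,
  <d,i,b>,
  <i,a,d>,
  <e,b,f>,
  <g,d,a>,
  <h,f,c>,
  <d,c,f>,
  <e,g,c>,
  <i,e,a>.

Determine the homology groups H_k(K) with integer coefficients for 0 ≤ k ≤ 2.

Order the vertices as a < b < c < d < e < f < g < h < i. Listing each simplex with vertices in this order, K has dimension 2 with simplices:

  0-simplices (9): a, b, c, d, e, f, g, h, i
  1-simplices (27): ad, ae, af, ag, ah, ai, bd, be, bf, bg, bh, bi, cd, ce, cf, cg, ch, ci, df, dg, di, ef, eg, ei, fh, gh, hi
  2-simplices (18): adg, adi, aef, aei, afh, agh, bdf, bdi, bef, beg, bgh, bhi, cdf, cdg, ceg, cei, cfh, chi

Hence C_0 ≅ Z^9, C_1 ≅ Z^27, C_2 ≅ Z^18.

The boundary map ∂_1: C_1 → C_0 is given by ∂[p,q] = [q] − [p]. For instance
  ∂bf = f − b.
The 9×27 boundary matrix has rank 8 and Smith normal form diag(1,1,1,1,1,1,1,1).

∂_2: C_2 → C_1 sends each 2-simplex [p,q,r] to [q,r] − [p,r] + [p,q]. For instance
  ∂bdi = di − bi + bd,
  ∂bdf = df − bf + bd.
This gives a 27×18 integer matrix of rank 17; reducing to Smith normal form yields diagonal entries (1,1,1,1,1,1,1,1,1,1,1,1,1,1,1,1,1).

Computing H_k = (kernel of ∂_k) / (image of ∂_{k+1}):

  H_0: rank C_0 − rank ∂_1 = 9 − 8 = 1, and the invariant factors of ∂_1 are all 1, so H_0 = Z.
  H_1: rank ker ∂_1 − rank ∂_2 = (27 − 8) − 17 = 2, and the invariant factors of ∂_2 are all 1, so H_1 = Z^2.
  H_2: rank ker ∂_2 − rank ∂_3 = (18 − 17) − 0 = 1, and there is no ∂_3, so H_2 = Z.

As a check, the Euler characteristic is 9 − 27 + 18 = 0, which agrees with 1 − 2 + 1 = 0.
(K is a triangulation of the torus T^2.)

H_0 ≅ Z,  H_1 ≅ Z^2,  H_2 ≅ Z.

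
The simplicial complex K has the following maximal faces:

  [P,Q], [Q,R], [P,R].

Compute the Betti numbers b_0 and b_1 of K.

b_0 = 1, b_1 = 1.

Order the vertices as P < Q < R. Listing each simplex with vertices in this order, K has dimension 1 with simplices:

  0-simplices (3): P, Q, R
  1-simplices (3): PQ, PR, QR

giving chain groups C_0 ≅ Z^3, C_1 ≅ Z^3.

∂_1: C_1 → C_0 sends each edge [p,q] (with p < q) to q − p.
This gives a 3×3 integer matrix of rank 2; reducing to Smith normal form yields diagonal entries (1,1).

From H_k ≅ ker(∂_k) / im(∂_{k+1}) we obtain:

  H_0: rank C_0 − rank ∂_1 = 3 − 2 = 1, and the invariant factors of ∂_1 are all 1, so H_0 = Z.
  H_1: rank ker ∂_1 − rank ∂_2 = (3 − 2) − 0 = 1, and there is no ∂_2, so H_1 = Z.

Hence the Betti numbers are b_0 = 1, b_1 = 1.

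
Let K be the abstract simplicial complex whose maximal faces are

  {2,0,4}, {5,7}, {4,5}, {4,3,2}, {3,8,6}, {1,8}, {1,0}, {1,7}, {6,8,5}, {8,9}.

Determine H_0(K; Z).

H_0 ≅ Z.

We work with the vertex ordering 0 < 1 < 2 < 3 < 4 < 5 < 6 < 7 < 8 < 9. The simplices of K, each written with vertices in increasing order, are:

  0-simplices (10): [0], [1], [2], [3], [4], [5], [6], [7], [8], [9]
  1-simplices (16): [0,1], [0,2], [0,4], [1,7], [1,8], [2,3], [2,4], [3,4], [3,6], [3,8], [4,5], [5,6], [5,7], [5,8], [6,8], [8,9]
  2-simplices (4): [0,2,4], [2,3,4], [3,6,8], [5,6,8]

so the chain groups are C_0 ≅ Z^10, C_1 ≅ Z^16, C_2 ≅ Z^4.

Boundary ∂_1: C_1 → C_0 is given by ∂[p,q] = [q] − [p].
The 10×16 boundary matrix has rank 9 and Smith normal form diag(1,1,1,1,1,1,1,1,1).

Boundary ∂_2: C_2 → C_1 maps a triangle to the signed sum of its edges. For instance
  ∂[0,2,4] = [2,4] − [0,4] + [0,2],
  ∂[2,3,4] = [3,4] − [2,4] + [2,3].
The resulting 16×4 matrix has rank 4, and its Smith normal form has invariant factors (1,1,1,1).

Reading off H_k = ker ∂_k / im ∂_{k+1}:

  H_0: rank C_0 − rank ∂_1 = 10 − 9 = 1, and the invariant factors of ∂_1 are all 1, so H_0 = Z.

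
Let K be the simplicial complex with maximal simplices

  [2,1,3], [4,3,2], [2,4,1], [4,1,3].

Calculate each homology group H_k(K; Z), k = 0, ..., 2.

H_0 ≅ Z,  H_1 = 0,  H_2 ≅ Z.

Order the vertices as 1 < 2 < 3 < 4. Listing each simplex with vertices in this order, K has dimension 2 with simplices:

  0-simplices (4): [1], [2], [3], [4]
  1-simplices (6): [1,2], [1,3], [1,4], [2,3], [2,4], [3,4]
  2-simplices (4): [1,2,3], [1,2,4], [1,3,4], [2,3,4]

so the chain groups are C_0 ≅ Z^4, C_1 ≅ Z^6, C_2 ≅ Z^4.

∂_1: C_1 → C_0 is given by ∂[p,q] = [q] − [p].
As a 4×6 matrix over Z this has rank 3, with invariant factors (1,1,1).

∂_2: C_2 → C_1 maps a triangle to the signed sum of its edges. For instance
  ∂[2,3,4] = [3,4] − [2,4] + [2,3],
  ∂[1,2,3] = [2,3] − [1,3] + [1,2].
The resulting 6×4 matrix has rank 3, and its Smith normal form has invariant factors (1,1,1).

From H_k ≅ ker(∂_k) / im(∂_{k+1}) we obtain:

  H_0: rank C_0 − rank ∂_1 = 4 − 3 = 1, and the invariant factors of ∂_1 are all 1, so H_0 ≅ Z.
  H_1: rank ker ∂_1 − rank ∂_2 = (6 − 3) − 3 = 0, and the invariant factors of ∂_2 are all 1, so H_1 ≅ 0.
  H_2: rank ker ∂_2 − rank ∂_3 = (4 − 3) − 0 = 1, and there is no ∂_3, so H_2 ≅ Z.

As a check, the Euler characteristic is 4 − 6 + 4 = 2, which agrees with 1 − 0 + 1 = 2.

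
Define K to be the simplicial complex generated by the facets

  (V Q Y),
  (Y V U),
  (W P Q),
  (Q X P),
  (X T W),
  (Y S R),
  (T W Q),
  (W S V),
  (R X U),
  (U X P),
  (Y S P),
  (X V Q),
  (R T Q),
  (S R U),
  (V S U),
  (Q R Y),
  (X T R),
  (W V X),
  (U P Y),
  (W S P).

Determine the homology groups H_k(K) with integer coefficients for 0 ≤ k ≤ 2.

H_0 = Z,  H_1 = Z ⊕ Z_2,  H_2 = 0.

Order the vertices as P < Q < R < S < T < U < V < W < X < Y. Listing each simplex with vertices in this order, K has dimension 2 with simplices:

  0-simplices (10): P, Q, R, S, T, U, V, W, X, Y
  1-simplices (30): PQ, PS, PU, PW, PX, PY, QR, QT, QV, QW, QX, QY, RS, RT, RU, RX, RY, SU, SV, SW, SY, TW, TX, UV, UX, UY, VW, VX, VY, WX
  2-simplices (20): PQW, PQX, PSW, PSY, PUX, PUY, QRT, QRY, QTW, QVX, QVY, RSU, RSY, RTX, RUX, SUV, SVW, TWX, UVY, VWX

Hence C_0 ≅ Z^10, C_1 ≅ Z^30, C_2 ≅ Z^20.

∂_1: C_1 → C_0 maps an edge to its endpoints' difference, ∂[p,q] = q − p.
As a 10×30 matrix over Z this has rank 9, with invariant factors (1,1,1,1,1,1,1,1,1).

The boundary map ∂_2: C_2 → C_1 sends each 2-simplex [p,q,r] to [q,r] − [p,r] + [p,q]. For instance
  ∂PUY = UY − PY + PU,
  ∂QVX = VX − QX + QV.
This gives a 30×20 integer matrix of rank 20; reducing to Smith normal form yields diagonal entries (1,1,1,1,1,1,1,1,1,1,1,1,1,1,1,1,1,1,1,2).

Reading off H_k = ker ∂_k / im ∂_{k+1}:

  H_0: rank C_0 − rank ∂_1 = 10 − 9 = 1, and the invariant factors of ∂_1 are all 1, so H_0 ≅ Z.
  H_1: rank ker ∂_1 − rank ∂_2 = (30 − 9) − 20 = 1, and ∂_2 has invariant factor 2 > 1, so H_1 ≅ Z ⊕ Z_2.
  H_2: rank ker ∂_2 − rank ∂_3 = (20 − 20) − 0 = 0, and there is no ∂_3, so H_2 ≅ 0.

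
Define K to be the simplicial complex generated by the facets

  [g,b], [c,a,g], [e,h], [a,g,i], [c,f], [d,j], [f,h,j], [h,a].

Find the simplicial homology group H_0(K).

We work with the vertex ordering a < b < c < d < e < f < g < h < i < j. The simplices of K, each written with vertices in increasing order, are:

  0-simplices (10): a, b, c, d, e, f, g, h, i, j
  1-simplices (13): ac, ag, ah, ai, bg, cf, cg, dj, eh, fh, fj, gi, hj
  2-simplices (3): acg, agi, fhj

giving chain groups C_0 ≅ Z^10, C_1 ≅ Z^13, C_2 ≅ Z^3.

Boundary ∂_1: C_1 → C_0 sends each edge [p,q] (with p < q) to q − p. For instance
  ∂fj = j − f.
This gives a 10×13 integer matrix of rank 9; reducing to Smith normal form yields diagonal entries (1,1,1,1,1,1,1,1,1).

Boundary ∂_2: C_2 → C_1 maps a triangle to the signed sum of its edges. For instance
  ∂acg = cg − ag + ac,
  ∂fhj = hj − fj + fh.
This gives a 13×3 integer matrix of rank 3; reducing to Smith normal form yields diagonal entries (1,1,1).

Reading off H_k = ker ∂_k / im ∂_{k+1}:

  H_0: rank C_0 − rank ∂_1 = 10 − 9 = 1, and the invariant factors of ∂_1 are all 1, so H_0 ≅ Z.

H_0 = Z.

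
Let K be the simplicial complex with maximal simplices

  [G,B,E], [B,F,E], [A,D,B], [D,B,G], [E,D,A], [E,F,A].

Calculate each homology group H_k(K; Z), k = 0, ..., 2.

We work with the vertex ordering A < B < D < E < F < G. The simplices of K, each written with vertices in increasing order, are:

  0-simplices (6): A, B, D, E, F, G
  1-simplices (12): AB, AD, AE, AF, BD, BE, BF, BG, DE, DG, EF, EG
  2-simplices (6): ABD, ADE, AEF, BDG, BEF, BEG

giving chain groups C_0 ≅ Z^6, C_1 ≅ Z^12, C_2 ≅ Z^6.

The boundary map ∂_1: C_1 → C_0 sends each edge [p,q] (with p < q) to q − p.
The 6×12 boundary matrix has rank 5 and Smith normal form diag(1,1,1,1,1).

Boundary ∂_2: C_2 → C_1 maps a triangle to the signed sum of its edges. For instance
  ∂AEF = EF − AF + AE,
  ∂BEF = EF − BF + BE.
The resulting 12×6 matrix has rank 6, and its Smith normal form has invariant factors (1,1,1,1,1,1).

Computing H_k = (kernel of ∂_k) / (image of ∂_{k+1}):

  H_0: rank C_0 − rank ∂_1 = 6 − 5 = 1, and the invariant factors of ∂_1 are all 1, so H_0 ≅ Z.
  H_1: rank ker ∂_1 − rank ∂_2 = (12 − 5) − 6 = 1, and the invariant factors of ∂_2 are all 1, so H_1 ≅ Z.
  H_2: rank ker ∂_2 − rank ∂_3 = (6 − 6) − 0 = 0, and there is no ∂_3, so H_2 ≅ 0.

As a check, the Euler characteristic is 6 − 12 + 6 = 0, which agrees with 1 − 1 + 0 = 0.

H_0 = Z,  H_1 = Z,  H_2 = 0.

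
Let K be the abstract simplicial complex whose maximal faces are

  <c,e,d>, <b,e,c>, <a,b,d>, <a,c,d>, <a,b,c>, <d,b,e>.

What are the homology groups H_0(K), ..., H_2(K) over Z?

H_0 ≅ Z,  H_1 = 0,  H_2 ≅ Z.

We work with the vertex ordering a < b < c < d < e. The simplices of K, each written with vertices in increasing order, are:

  0-simplices (5): a, b, c, d, e
  1-simplices (9): ab, ac, ad, bc, bd, be, cd, ce, de
  2-simplices (6): abc, abd, acd, bce, bde, cde

Hence C_0 ≅ Z^5, C_1 ≅ Z^9, C_2 ≅ Z^6.

∂_1: C_1 → C_0 maps an edge to its endpoints' difference, ∂[p,q] = q − p. For instance
  ∂de = e − d.
This gives a 5×9 integer matrix of rank 4; reducing to Smith normal form yields diagonal entries (1,1,1,1).

∂_2: C_2 → C_1 sends each 2-simplex [p,q,r] to [q,r] − [p,r] + [p,q]. For instance
  ∂cde = de − ce + cd,
  ∂acd = cd − ad + ac.
This gives a 9×6 integer matrix of rank 5; reducing to Smith normal form yields diagonal entries (1,1,1,1,1).

Reading off H_k = ker ∂_k / im ∂_{k+1}:

  H_0: rank C_0 − rank ∂_1 = 5 − 4 = 1, and the invariant factors of ∂_1 are all 1, so H_0 ≅ Z.
  H_1: rank ker ∂_1 − rank ∂_2 = (9 − 4) − 5 = 0, and the invariant factors of ∂_2 are all 1, so H_1 ≅ 0.
  H_2: rank ker ∂_2 − rank ∂_3 = (6 − 5) − 0 = 1, and there is no ∂_3, so H_2 ≅ Z.

As a check, the Euler characteristic is 5 − 9 + 6 = 2, which agrees with 1 − 0 + 1 = 2.
(K is a triangulation of the 2-sphere S^2.)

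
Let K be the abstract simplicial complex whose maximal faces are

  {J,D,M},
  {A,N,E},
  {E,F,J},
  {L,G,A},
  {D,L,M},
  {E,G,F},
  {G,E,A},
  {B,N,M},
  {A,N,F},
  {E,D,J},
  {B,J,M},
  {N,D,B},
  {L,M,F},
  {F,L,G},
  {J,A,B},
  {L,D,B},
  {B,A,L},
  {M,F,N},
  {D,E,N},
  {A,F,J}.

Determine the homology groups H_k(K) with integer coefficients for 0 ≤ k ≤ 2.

Take the total order A < B < D < E < F < G < J < L < M < N on the vertex set. Then K (dimension 2) consists of the simplices:

  0-simplices (10): A, B, D, E, F, G, J, L, M, N
  1-simplices (30): AB, AE, AF, AG, AJ, AL, AN, BD, BJ, BL, BM, BN, DE, DJ, DL, DM, DN, EF, EG, EJ, EN, FG, FJ, FL, FM, FN, GL, JM, LM, MN
  2-simplices (20): ABJ, ABL, AEG, AEN, AFJ, AFN, AGL, BDL, BDN, BJM, BMN, DEJ, DEN, DJM, DLM, EFG, EFJ, FGL, FLM, FMN

giving chain groups C_0 ≅ Z^10, C_1 ≅ Z^30, C_2 ≅ Z^20.

Boundary ∂_1: C_1 → C_0 maps an edge to its endpoints' difference, ∂[p,q] = q − p.
This gives a 10×30 integer matrix of rank 9; reducing to Smith normal form yields diagonal entries (1,1,1,1,1,1,1,1,1).

The boundary map ∂_2: C_2 → C_1 acts by ∂[p,q,r] = [q,r] − [p,r] + [p,q]. For instance
  ∂AEG = EG − AG + AE,
  ∂ABJ = BJ − AJ + AB.
The 30×20 boundary matrix has rank 20 and Smith normal form diag(1,1,1,1,1,1,1,1,1,1,1,1,1,1,1,1,1,1,1,2).

Reading off H_k = ker ∂_k / im ∂_{k+1}:

  H_0: rank C_0 − rank ∂_1 = 10 − 9 = 1, and the invariant factors of ∂_1 are all 1, so H_0 ≅ Z.
  H_1: rank ker ∂_1 − rank ∂_2 = (30 − 9) − 20 = 1, and ∂_2 has invariant factor 2 > 1, so H_1 ≅ Z ⊕ Z/2.
  H_2: rank ker ∂_2 − rank ∂_3 = (20 − 20) − 0 = 0, and there is no ∂_3, so H_2 ≅ 0.

H_0 = Z,  H_1 = Z ⊕ Z/2,  H_2 = 0.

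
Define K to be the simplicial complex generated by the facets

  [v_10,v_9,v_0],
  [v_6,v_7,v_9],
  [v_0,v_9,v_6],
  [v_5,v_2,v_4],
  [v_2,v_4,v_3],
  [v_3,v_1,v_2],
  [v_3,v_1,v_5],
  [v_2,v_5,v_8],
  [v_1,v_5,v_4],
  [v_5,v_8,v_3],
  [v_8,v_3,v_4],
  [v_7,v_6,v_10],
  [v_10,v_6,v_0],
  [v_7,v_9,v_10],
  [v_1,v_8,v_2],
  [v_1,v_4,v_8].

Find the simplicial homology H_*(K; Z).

K has 11 vertices, 24 edges, 16 triangles.
rank ∂_0 = 0, rank ∂_1 = 9 ⇒ b_0 = 11 − 0 − 9 = 2; all invariant factors of ∂_1 are 1 so no torsion. So H_0 ≅ Z^2.
rank ∂_1 = 9, rank ∂_2 = 15 ⇒ b_1 = 24 − 9 − 15 = 0; ∂_2 has invariant factor(s) [2] giving torsion. So H_1 ≅ Z/2Z.
rank ∂_2 = 15, rank ∂_3 = 0 ⇒ b_2 = 16 − 15 − 0 = 1. So H_2 ≅ Z.

H_0 ≅ Z^2,  H_1 ≅ Z/2Z,  H_2 ≅ Z.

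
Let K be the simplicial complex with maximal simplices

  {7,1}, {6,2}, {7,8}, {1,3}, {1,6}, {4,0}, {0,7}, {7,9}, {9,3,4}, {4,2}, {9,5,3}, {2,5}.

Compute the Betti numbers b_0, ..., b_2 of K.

Fix the vertex order 0 < 1 < 2 < 3 < 4 < 5 < 6 < 7 < 8 < 9 and write every simplex with vertices in increasing order. Then dim K = 2 and the simplices of K are:

  0-simplices (10): [0], [1], [2], [3], [4], [5], [6], [7], [8], [9]
  1-simplices (15): [0,4], [0,7], [1,3], [1,6], [1,7], [2,4], [2,5], [2,6], [3,4], [3,5], [3,9], [4,9], [5,9], [7,8], [7,9]
  2-simplices (2): [3,4,9], [3,5,9]

Hence C_0 ≅ Z^10, C_1 ≅ Z^15, C_2 ≅ Z^2.

∂_1: C_1 → C_0 is given by ∂[p,q] = [q] − [p].
The resulting 10×15 matrix has rank 9, and its Smith normal form has invariant factors (1,1,1,1,1,1,1,1,1).

Boundary ∂_2: C_2 → C_1 sends each 2-simplex [p,q,r] to [q,r] − [p,r] + [p,q]. For instance
  ∂[3,5,9] = [5,9] − [3,9] + [3,5],
  ∂[3,4,9] = [4,9] − [3,9] + [3,4].
This gives a 15×2 integer matrix of rank 2; reducing to Smith normal form yields diagonal entries (1,1).

From H_k ≅ ker(∂_k) / im(∂_{k+1}) we obtain:

  H_0: rank C_0 − rank ∂_1 = 10 − 9 = 1, and the invariant factors of ∂_1 are all 1, so H_0 = Z.
  H_1: rank ker ∂_1 − rank ∂_2 = (15 − 9) − 2 = 4, and the invariant factors of ∂_2 are all 1, so H_1 = Z^4.
  H_2: rank ker ∂_2 − rank ∂_3 = (2 − 2) − 0 = 0, and there is no ∂_3, so H_2 = 0.

Hence the Betti numbers are b_0 = 1, b_1 = 4, b_2 = 0.

b_0 = 1, b_1 = 4, b_2 = 0.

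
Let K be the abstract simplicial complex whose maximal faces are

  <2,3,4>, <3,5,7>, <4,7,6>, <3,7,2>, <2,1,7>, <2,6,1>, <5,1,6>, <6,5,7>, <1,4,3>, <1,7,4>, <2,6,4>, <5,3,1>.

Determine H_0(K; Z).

Order the vertices as 1 < 2 < 3 < 4 < 5 < 6 < 7. Listing each simplex with vertices in this order, K has dimension 2 with simplices:

  0-simplices (7): [1], [2], [3], [4], [5], [6], [7]
  1-simplices (18): [1,2], [1,3], [1,4], [1,5], [1,6], [1,7], [2,3], [2,4], [2,6], [2,7], [3,4], [3,5], [3,7], [4,6], [4,7], [5,6], [5,7], [6,7]
  2-simplices (12): [1,2,6], [1,2,7], [1,3,4], [1,3,5], [1,4,7], [1,5,6], [2,3,4], [2,3,7], [2,4,6], [3,5,7], [4,6,7], [5,6,7]

Hence C_0 ≅ Z^7, C_1 ≅ Z^18, C_2 ≅ Z^12.

∂_1: C_1 → C_0 maps an edge to its endpoints' difference, ∂[p,q] = q − p.
This gives a 7×18 integer matrix of rank 6; reducing to Smith normal form yields diagonal entries (1,1,1,1,1,1).

Boundary ∂_2: C_2 → C_1 maps a triangle to the signed sum of its edges. For instance
  ∂[1,3,4] = [3,4] − [1,4] + [1,3],
  ∂[3,5,7] = [5,7] − [3,7] + [3,5].
The 18×12 boundary matrix has rank 12 and Smith normal form diag(1,1,1,1,1,1,1,1,1,1,1,2).

Now H_k = ker ∂_k / im ∂_{k+1}, so:

  H_0: rank C_0 − rank ∂_1 = 7 − 6 = 1, and the invariant factors of ∂_1 are all 1, so H_0 = Z.

H_0 ≅ Z.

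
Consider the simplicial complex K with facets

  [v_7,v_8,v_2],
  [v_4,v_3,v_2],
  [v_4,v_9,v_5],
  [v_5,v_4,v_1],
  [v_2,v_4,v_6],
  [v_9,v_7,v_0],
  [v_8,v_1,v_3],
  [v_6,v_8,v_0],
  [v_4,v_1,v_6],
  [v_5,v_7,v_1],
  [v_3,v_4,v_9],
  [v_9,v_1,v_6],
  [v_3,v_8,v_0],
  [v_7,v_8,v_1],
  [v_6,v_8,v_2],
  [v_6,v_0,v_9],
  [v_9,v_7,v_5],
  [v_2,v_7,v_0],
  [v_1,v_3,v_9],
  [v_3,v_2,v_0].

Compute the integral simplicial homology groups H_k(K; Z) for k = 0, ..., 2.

H_0 ≅ Z,  H_1 ≅ Z ⊕ Z_2,  H_2 = 0.

Fix the vertex order v_0 < v_1 < v_2 < v_3 < v_4 < v_5 < v_6 < v_7 < v_8 < v_9 and write every simplex with vertices in increasing order. Then dim K = 2 and the simplices of K are:

  0-simplices (10): [v_0], [v_1], [v_2], [v_3], [v_4], [v_5], [v_6], [v_7], [v_8], [v_9]
  1-simplices (30): (30 of them)
  2-simplices (20): (20 of them)

so the chain groups are C_0 ≅ Z^10, C_1 ≅ Z^30, C_2 ≅ Z^20.

Boundary ∂_1: C_1 → C_0 is given by ∂[p,q] = [q] − [p].
The resulting 10×30 matrix has rank 9, and its Smith normal form has invariant factors (1,1,1,1,1,1,1,1,1).

The boundary map ∂_2: C_2 → C_1 acts by ∂[p,q,r] = [q,r] − [p,r] + [p,q]. For instance
  ∂[v_0,v_7,v_9] = [v_7,v_9] − [v_0,v_9] + [v_0,v_7],
  ∂[v_0,v_2,v_3] = [v_2,v_3] − [v_0,v_3] + [v_0,v_2].
This gives a 30×20 integer matrix of rank 20; reducing to Smith normal form yields diagonal entries (1,1,1,1,1,1,1,1,1,1,1,1,1,1,1,1,1,1,1,2).

Computing H_k = (kernel of ∂_k) / (image of ∂_{k+1}):

  H_0: rank C_0 − rank ∂_1 = 10 − 9 = 1, and the invariant factors of ∂_1 are all 1, so H_0 ≅ Z.
  H_1: rank ker ∂_1 − rank ∂_2 = (30 − 9) − 20 = 1, and ∂_2 has invariant factor 2 > 1, so H_1 ≅ Z ⊕ Z_2.
  H_2: rank ker ∂_2 − rank ∂_3 = (20 − 20) − 0 = 0, and there is no ∂_3, so H_2 ≅ 0.

As a check, the Euler characteristic is 10 − 30 + 20 = 0, which agrees with 1 − 1 + 0 = 0.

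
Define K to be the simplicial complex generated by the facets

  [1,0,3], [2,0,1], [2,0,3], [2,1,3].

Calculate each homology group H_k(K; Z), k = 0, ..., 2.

H_0 ≅ Z,  H_1 = 0,  H_2 ≅ Z.

Fix the vertex order 0 < 1 < 2 < 3 and write every simplex with vertices in increasing order. Then dim K = 2 and the simplices of K are:

  0-simplices (4): [0], [1], [2], [3]
  1-simplices (6): [0,1], [0,2], [0,3], [1,2], [1,3], [2,3]
  2-simplices (4): [0,1,2], [0,1,3], [0,2,3], [1,2,3]

so the chain groups are C_0 ≅ Z^4, C_1 ≅ Z^6, C_2 ≅ Z^4.

The boundary map ∂_1: C_1 → C_0 maps an edge to its endpoints' difference, ∂[p,q] = q − p. For instance
  ∂[0,1] = [1] − [0].
As a 4×6 matrix over Z this has rank 3, with invariant factors (1,1,1).

Boundary ∂_2: C_2 → C_1 maps a triangle to the signed sum of its edges. For instance
  ∂[0,2,3] = [2,3] − [0,3] + [0,2],
  ∂[0,1,2] = [1,2] − [0,2] + [0,1].
The resulting 6×4 matrix has rank 3, and its Smith normal form has invariant factors (1,1,1).

Reading off H_k = ker ∂_k / im ∂_{k+1}:

  H_0: rank C_0 − rank ∂_1 = 4 − 3 = 1, and the invariant factors of ∂_1 are all 1, so H_0 ≅ Z.
  H_1: rank ker ∂_1 − rank ∂_2 = (6 − 3) − 3 = 0, and the invariant factors of ∂_2 are all 1, so H_1 ≅ 0.
  H_2: rank ker ∂_2 − rank ∂_3 = (4 − 3) − 0 = 1, and there is no ∂_3, so H_2 ≅ Z.

As a check, the Euler characteristic is 4 − 6 + 4 = 2, which agrees with 1 − 0 + 1 = 2.
(K is a triangulation of the 2-sphere S^2.)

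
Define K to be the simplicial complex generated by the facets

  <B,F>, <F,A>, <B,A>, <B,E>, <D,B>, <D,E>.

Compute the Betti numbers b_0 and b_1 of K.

Take the total order A < B < D < E < F on the vertex set. Then K (dimension 1) consists of the simplices:

  0-simplices (5): A, B, D, E, F
  1-simplices (6): AB, AF, BD, BE, BF, DE

so the chain groups are C_0 ≅ Z^5, C_1 ≅ Z^6.

The boundary map ∂_1: C_1 → C_0 maps an edge to its endpoints' difference, ∂[p,q] = q − p. For instance
  ∂DE = E − D.
As a 5×6 matrix over Z this has rank 4, with invariant factors (1,1,1,1).

Computing H_k = (kernel of ∂_k) / (image of ∂_{k+1}):

  H_0: rank C_0 − rank ∂_1 = 5 − 4 = 1, and the invariant factors of ∂_1 are all 1, so H_0 ≅ Z.
  H_1: rank ker ∂_1 − rank ∂_2 = (6 − 4) − 0 = 2, and there is no ∂_2, so H_1 ≅ Z^2.

(K is a triangulation of a wedge of 2 circles.)

Hence the Betti numbers are b_0 = 1, b_1 = 2.

b_0 = 1, b_1 = 2.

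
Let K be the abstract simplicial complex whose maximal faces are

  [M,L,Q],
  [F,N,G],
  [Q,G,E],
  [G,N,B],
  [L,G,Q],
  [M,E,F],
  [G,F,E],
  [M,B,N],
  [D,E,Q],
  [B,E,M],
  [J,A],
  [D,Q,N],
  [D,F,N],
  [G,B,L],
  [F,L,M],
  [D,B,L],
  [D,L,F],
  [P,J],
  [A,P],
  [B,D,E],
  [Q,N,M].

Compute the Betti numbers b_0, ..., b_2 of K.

b_0 = 2, b_1 = 3, b_2 = 1.

Order the vertices as A < B < D < E < F < G < J < L < M < N < P < Q. Listing each simplex with vertices in this order, K has dimension 2 with simplices:

  0-simplices (12): A, B, D, E, F, G, J, L, M, N, P, Q
  1-simplices (30): AJ, AP, BD, BE, BG, BL, BM, BN, DE, DF, DL, DN, DQ, EF, EG, EM, EQ, FG, FL, FM, FN, GL, GN, GQ, JP, LM, LQ, MN, MQ, NQ
  2-simplices (18): BDE, BDL, BEM, BGL, BGN, BMN, DEQ, DFL, DFN, DNQ, EFG, EFM, EGQ, FGN, FLM, GLQ, LMQ, MNQ

Hence C_0 ≅ Z^12, C_1 ≅ Z^30, C_2 ≅ Z^18.

∂_1: C_1 → C_0 sends each edge [p,q] (with p < q) to q − p.
The resulting 12×30 matrix has rank 10, and its Smith normal form has invariant factors (1,1,1,1,1,1,1,1,1,1).

∂_2: C_2 → C_1 maps a triangle to the signed sum of its edges. For instance
  ∂FGN = GN − FN + FG,
  ∂FLM = LM − FM + FL.
This gives a 30×18 integer matrix of rank 17; reducing to Smith normal form yields diagonal entries (1,1,1,1,1,1,1,1,1,1,1,1,1,1,1,1,1).

Reading off H_k = ker ∂_k / im ∂_{k+1}:

  H_0: rank C_0 − rank ∂_1 = 12 − 10 = 2, and the invariant factors of ∂_1 are all 1, so H_0 = Z^2.
  H_1: rank ker ∂_1 − rank ∂_2 = (30 − 10) − 17 = 3, and the invariant factors of ∂_2 are all 1, so H_1 = Z^3.
  H_2: rank ker ∂_2 − rank ∂_3 = (18 − 17) − 0 = 1, and there is no ∂_3, so H_2 = Z.

As a check, the Euler characteristic is 12 − 30 + 18 = 0, which agrees with 2 − 3 + 1 = 0.

Hence the Betti numbers are b_0 = 2, b_1 = 3, b_2 = 1.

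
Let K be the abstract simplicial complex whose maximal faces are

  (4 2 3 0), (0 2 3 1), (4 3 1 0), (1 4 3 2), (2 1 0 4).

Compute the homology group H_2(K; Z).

H_2 ≅ 0.

Take the total order 0 < 1 < 2 < 3 < 4 on the vertex set. Then K (dimension 3) consists of the simplices:

  0-simplices (5): [0], [1], [2], [3], [4]
  1-simplices (10): [0,1], [0,2], [0,3], [0,4], [1,2], [1,3], [1,4], [2,3], [2,4], [3,4]
  2-simplices (10): [0,1,2], [0,1,3], [0,1,4], [0,2,3], [0,2,4], [0,3,4], [1,2,3], [1,2,4], [1,3,4], [2,3,4]
  3-simplices (5): [0,1,2,3], [0,1,2,4], [0,1,3,4], [0,2,3,4], [1,2,3,4]

giving chain groups C_0 ≅ Z^5, C_1 ≅ Z^10, C_2 ≅ Z^10, C_3 ≅ Z^5.

The boundary map ∂_1: C_1 → C_0 is given by ∂[p,q] = [q] − [p].
The resulting 5×10 matrix has rank 4, and its Smith normal form has invariant factors (1,1,1,1).

Boundary ∂_2: C_2 → C_1 sends each 2-simplex [p,q,r] to [q,r] − [p,r] + [p,q]. For instance
  ∂[0,2,4] = [2,4] − [0,4] + [0,2],
  ∂[1,3,4] = [3,4] − [1,4] + [1,3].
The 10×10 boundary matrix has rank 6 and Smith normal form diag(1,1,1,1,1,1).

Boundary ∂_3: C_3 → C_2 sends each 3-simplex σ to the alternating sum Σ_i (−1)^i (σ with its i-th vertex removed). For instance
  ∂[0,1,2,4] = [1,2,4] − [0,2,4] + [0,1,4] − [0,1,2],
  ∂[0,1,2,3] = [1,2,3] − [0,2,3] + [0,1,3] − [0,1,2].
The 10×5 boundary matrix has rank 4 and Smith normal form diag(1,1,1,1).

Reading off H_k = ker ∂_k / im ∂_{k+1}:

  H_2: rank ker ∂_2 − rank ∂_3 = (10 − 6) − 4 = 0, and the invariant factors of ∂_3 are all 1, so H_2 ≅ 0.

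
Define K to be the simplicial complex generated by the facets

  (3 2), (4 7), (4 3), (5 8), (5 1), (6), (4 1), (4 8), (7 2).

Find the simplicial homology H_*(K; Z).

Fix the vertex order 1 < 2 < 3 < 4 < 5 < 6 < 7 < 8 and write every simplex with vertices in increasing order. Then dim K = 1 and the simplices of K are:

  0-simplices (8): [1], [2], [3], [4], [5], [6], [7], [8]
  1-simplices (8): [1,4], [1,5], [2,3], [2,7], [3,4], [4,7], [4,8], [5,8]

giving chain groups C_0 ≅ Z^8, C_1 ≅ Z^8.

The boundary map ∂_1: C_1 → C_0 maps an edge to its endpoints' difference, ∂[p,q] = q − p. For instance
  ∂[5,8] = [8] − [5].
The resulting 8×8 matrix has rank 6, and its Smith normal form has invariant factors (1,1,1,1,1,1).

Computing H_k = (kernel of ∂_k) / (image of ∂_{k+1}):

  H_0: rank C_0 − rank ∂_1 = 8 − 6 = 2, and the invariant factors of ∂_1 are all 1, so H_0 = Z^2.
  H_1: rank ker ∂_1 − rank ∂_2 = (8 − 6) − 0 = 2, and there is no ∂_2, so H_1 = Z^2.

H_0 = Z^2,  H_1 = Z^2.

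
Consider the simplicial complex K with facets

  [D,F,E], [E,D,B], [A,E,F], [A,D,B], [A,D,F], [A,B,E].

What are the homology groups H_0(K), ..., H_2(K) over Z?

Take the total order A < B < D < E < F on the vertex set. Then K (dimension 2) consists of the simplices:

  0-simplices (5): A, B, D, E, F
  1-simplices (9): AB, AD, AE, AF, BD, BE, DE, DF, EF
  2-simplices (6): ABD, ABE, ADF, AEF, BDE, DEF

Hence C_0 ≅ Z^5, C_1 ≅ Z^9, C_2 ≅ Z^6.

Boundary ∂_1: C_1 → C_0 is given by ∂[p,q] = [q] − [p]. For instance
  ∂AD = D − A.
The 5×9 boundary matrix has rank 4 and Smith normal form diag(1,1,1,1).

∂_2: C_2 → C_1 acts by ∂[p,q,r] = [q,r] − [p,r] + [p,q]. For instance
  ∂ABE = BE − AE + AB,
  ∂BDE = DE − BE + BD.
As a 9×6 matrix over Z this has rank 5, with invariant factors (1,1,1,1,1).

Now H_k = ker ∂_k / im ∂_{k+1}, so:

  H_0: rank C_0 − rank ∂_1 = 5 − 4 = 1, and the invariant factors of ∂_1 are all 1, so H_0 = Z.
  H_1: rank ker ∂_1 − rank ∂_2 = (9 − 4) − 5 = 0, and the invariant factors of ∂_2 are all 1, so H_1 = 0.
  H_2: rank ker ∂_2 − rank ∂_3 = (6 − 5) − 0 = 1, and there is no ∂_3, so H_2 = Z.

H_0 ≅ Z,  H_1 = 0,  H_2 ≅ Z.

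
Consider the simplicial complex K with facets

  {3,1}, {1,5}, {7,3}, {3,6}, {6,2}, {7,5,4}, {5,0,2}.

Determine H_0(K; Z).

H_0 = Z.

Take the total order 0 < 1 < 2 < 3 < 4 < 5 < 6 < 7 on the vertex set. Then K (dimension 2) consists of the simplices:

  0-simplices (8): [0], [1], [2], [3], [4], [5], [6], [7]
  1-simplices (11): [0,2], [0,5], [1,3], [1,5], [2,5], [2,6], [3,6], [3,7], [4,5], [4,7], [5,7]
  2-simplices (2): [0,2,5], [4,5,7]

Hence C_0 ≅ Z^8, C_1 ≅ Z^11, C_2 ≅ Z^2.

Boundary ∂_1: C_1 → C_0 is given by ∂[p,q] = [q] − [p]. For instance
  ∂[1,5] = [5] − [1].
The resulting 8×11 matrix has rank 7, and its Smith normal form has invariant factors (1,1,1,1,1,1,1).

Boundary ∂_2: C_2 → C_1 maps a triangle to the signed sum of its edges. For instance
  ∂[0,2,5] = [2,5] − [0,5] + [0,2],
  ∂[4,5,7] = [5,7] − [4,7] + [4,5].
This gives a 11×2 integer matrix of rank 2; reducing to Smith normal form yields diagonal entries (1,1).

Reading off H_k = ker ∂_k / im ∂_{k+1}:

  H_0: rank C_0 − rank ∂_1 = 8 − 7 = 1, and the invariant factors of ∂_1 are all 1, so H_0 ≅ Z.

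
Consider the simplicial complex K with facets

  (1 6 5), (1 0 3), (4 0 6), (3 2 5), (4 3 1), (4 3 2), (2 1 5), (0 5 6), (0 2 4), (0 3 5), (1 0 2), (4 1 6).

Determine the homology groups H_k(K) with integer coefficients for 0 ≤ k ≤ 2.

H_0 ≅ Z,  H_1 ≅ Z/2,  H_2 = 0.

K has 7 vertices, 18 edges, 12 triangles.
rank ∂_0 = 0, rank ∂_1 = 6 ⇒ b_0 = 7 − 0 − 6 = 1; all invariant factors of ∂_1 are 1 so no torsion. So H_0 ≅ Z.
rank ∂_1 = 6, rank ∂_2 = 12 ⇒ b_1 = 18 − 6 − 12 = 0; ∂_2 has invariant factor(s) [2] giving torsion. So H_1 ≅ Z/2.
rank ∂_2 = 12, rank ∂_3 = 0 ⇒ b_2 = 12 − 12 − 0 = 0. So H_2 ≅ 0.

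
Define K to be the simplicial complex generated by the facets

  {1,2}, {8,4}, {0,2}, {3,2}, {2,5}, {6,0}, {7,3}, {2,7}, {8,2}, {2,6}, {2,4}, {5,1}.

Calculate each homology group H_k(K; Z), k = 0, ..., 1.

Order the vertices as 0 < 1 < 2 < 3 < 4 < 5 < 6 < 7 < 8. Listing each simplex with vertices in this order, K has dimension 1 with simplices:

  0-simplices (9): [0], [1], [2], [3], [4], [5], [6], [7], [8]
  1-simplices (12): [0,2], [0,6], [1,2], [1,5], [2,3], [2,4], [2,5], [2,6], [2,7], [2,8], [3,7], [4,8]

giving chain groups C_0 ≅ Z^9, C_1 ≅ Z^12.

∂_1: C_1 → C_0 maps an edge to its endpoints' difference, ∂[p,q] = q − p.
As a 9×12 matrix over Z this has rank 8, with invariant factors (1,1,1,1,1,1,1,1).

Computing H_k = (kernel of ∂_k) / (image of ∂_{k+1}):

  H_0: rank C_0 − rank ∂_1 = 9 − 8 = 1, and the invariant factors of ∂_1 are all 1, so H_0 ≅ Z.
  H_1: rank ker ∂_1 − rank ∂_2 = (12 − 8) − 0 = 4, and there is no ∂_2, so H_1 ≅ Z^4.

H_0 = Z,  H_1 = Z^4.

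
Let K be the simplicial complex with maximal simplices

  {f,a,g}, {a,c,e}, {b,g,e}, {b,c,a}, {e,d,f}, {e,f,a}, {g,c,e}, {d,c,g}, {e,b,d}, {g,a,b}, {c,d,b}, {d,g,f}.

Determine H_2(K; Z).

H_2 = 0.

We work with the vertex ordering a < b < c < d < e < f < g. The simplices of K, each written with vertices in increasing order, are:

  0-simplices (7): a, b, c, d, e, f, g
  1-simplices (18): ab, ac, ae, af, ag, bc, bd, be, bg, cd, ce, cg, de, df, dg, ef, eg, fg
  2-simplices (12): abc, abg, ace, aef, afg, bcd, bde, beg, cdg, ceg, def, dfg

so the chain groups are C_0 ≅ Z^7, C_1 ≅ Z^18, C_2 ≅ Z^12.

The boundary map ∂_1: C_1 → C_0 maps an edge to its endpoints' difference, ∂[p,q] = q − p. For instance
  ∂df = f − d.
The 7×18 boundary matrix has rank 6 and Smith normal form diag(1,1,1,1,1,1).

The boundary map ∂_2: C_2 → C_1 maps a triangle to the signed sum of its edges. For instance
  ∂dfg = fg − dg + df,
  ∂aef = ef − af + ae.
As a 18×12 matrix over Z this has rank 12, with invariant factors (1,1,1,1,1,1,1,1,1,1,1,2).

Now H_k = ker ∂_k / im ∂_{k+1}, so:

  H_2: rank ker ∂_2 − rank ∂_3 = (12 − 12) − 0 = 0, and there is no ∂_3, so H_2 ≅ 0.

(K is a triangulation of the real projective plane RP^2.)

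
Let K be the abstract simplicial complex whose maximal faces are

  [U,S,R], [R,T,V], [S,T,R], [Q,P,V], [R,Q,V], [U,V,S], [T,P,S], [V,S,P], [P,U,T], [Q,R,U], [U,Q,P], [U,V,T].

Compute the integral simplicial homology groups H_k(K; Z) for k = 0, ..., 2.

Order the vertices as P < Q < R < S < T < U < V. Listing each simplex with vertices in this order, K has dimension 2 with simplices:

  0-simplices (7): P, Q, R, S, T, U, V
  1-simplices (18): PQ, PS, PT, PU, PV, QR, QU, QV, RS, RT, RU, RV, ST, SU, SV, TU, TV, UV
  2-simplices (12): PQU, PQV, PST, PSV, PTU, QRU, QRV, RST, RSU, RTV, SUV, TUV

giving chain groups C_0 ≅ Z^7, C_1 ≅ Z^18, C_2 ≅ Z^12.

The boundary map ∂_1: C_1 → C_0 maps an edge to its endpoints' difference, ∂[p,q] = q − p.
As a 7×18 matrix over Z this has rank 6, with invariant factors (1,1,1,1,1,1).

The boundary map ∂_2: C_2 → C_1 sends each 2-simplex [p,q,r] to [q,r] − [p,r] + [p,q]. For instance
  ∂PST = ST − PT + PS,
  ∂SUV = UV − SV + SU.
As a 18×12 matrix over Z this has rank 12, with invariant factors (1,1,1,1,1,1,1,1,1,1,1,2).

Now H_k = ker ∂_k / im ∂_{k+1}, so:

  H_0: rank C_0 − rank ∂_1 = 7 − 6 = 1, and the invariant factors of ∂_1 are all 1, so H_0 = Z.
  H_1: rank ker ∂_1 − rank ∂_2 = (18 − 6) − 12 = 0, and ∂_2 has invariant factor 2 > 1, so H_1 = Z/2.
  H_2: rank ker ∂_2 − rank ∂_3 = (12 − 12) − 0 = 0, and there is no ∂_3, so H_2 = 0.

(K is a triangulation of the real projective plane RP^2.)

H_0 ≅ Z,  H_1 ≅ Z/2,  H_2 = 0.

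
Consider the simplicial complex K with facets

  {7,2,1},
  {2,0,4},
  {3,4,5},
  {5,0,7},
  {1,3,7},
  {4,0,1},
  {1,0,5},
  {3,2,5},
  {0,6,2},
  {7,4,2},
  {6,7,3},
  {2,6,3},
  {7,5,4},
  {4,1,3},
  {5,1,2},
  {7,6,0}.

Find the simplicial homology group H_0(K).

H_0 ≅ Z.

Order the vertices as 0 < 1 < 2 < 3 < 4 < 5 < 6 < 7. Listing each simplex with vertices in this order, K has dimension 2 with simplices:

  0-simplices (8): [0], [1], [2], [3], [4], [5], [6], [7]
  1-simplices (24): (24 of them)
  2-simplices (16): [0,1,4], [0,1,5], [0,2,4], [0,2,6], [0,5,7], [0,6,7], [1,2,5], [1,2,7], [1,3,4], [1,3,7], [2,3,5], [2,3,6], [2,4,7], [3,4,5], [3,6,7], [4,5,7]

giving chain groups C_0 ≅ Z^8, C_1 ≅ Z^24, C_2 ≅ Z^16.

∂_1: C_1 → C_0 is given by ∂[p,q] = [q] − [p]. For instance
  ∂[3,6] = [6] − [3].
The resulting 8×24 matrix has rank 7, and its Smith normal form has invariant factors (1,1,1,1,1,1,1).

Boundary ∂_2: C_2 → C_1 sends each 2-simplex [p,q,r] to [q,r] − [p,r] + [p,q]. For instance
  ∂[0,6,7] = [6,7] − [0,7] + [0,6],
  ∂[1,2,5] = [2,5] − [1,5] + [1,2].
The resulting 24×16 matrix has rank 15, and its Smith normal form has invariant factors (1,1,1,1,1,1,1,1,1,1,1,1,1,1,1).

Reading off H_k = ker ∂_k / im ∂_{k+1}:

  H_0: rank C_0 − rank ∂_1 = 8 − 7 = 1, and the invariant factors of ∂_1 are all 1, so H_0 = Z.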